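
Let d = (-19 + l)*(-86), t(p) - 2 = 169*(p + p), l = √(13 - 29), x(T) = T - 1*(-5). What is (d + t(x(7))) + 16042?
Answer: 21734 - 344*I ≈ 21734.0 - 344.0*I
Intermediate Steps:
x(T) = 5 + T (x(T) = T + 5 = 5 + T)
l = 4*I (l = √(-16) = 4*I ≈ 4.0*I)
t(p) = 2 + 338*p (t(p) = 2 + 169*(p + p) = 2 + 169*(2*p) = 2 + 338*p)
d = 1634 - 344*I (d = (-19 + 4*I)*(-86) = 1634 - 344*I ≈ 1634.0 - 344.0*I)
(d + t(x(7))) + 16042 = ((1634 - 344*I) + (2 + 338*(5 + 7))) + 16042 = ((1634 - 344*I) + (2 + 338*12)) + 16042 = ((1634 - 344*I) + (2 + 4056)) + 16042 = ((1634 - 344*I) + 4058) + 16042 = (5692 - 344*I) + 16042 = 21734 - 344*I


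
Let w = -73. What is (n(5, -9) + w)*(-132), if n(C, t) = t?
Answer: 10824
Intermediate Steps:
(n(5, -9) + w)*(-132) = (-9 - 73)*(-132) = -82*(-132) = 10824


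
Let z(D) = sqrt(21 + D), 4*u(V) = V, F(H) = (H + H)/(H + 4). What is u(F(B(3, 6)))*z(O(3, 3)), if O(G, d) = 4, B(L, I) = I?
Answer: 3/2 ≈ 1.5000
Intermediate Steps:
F(H) = 2*H/(4 + H) (F(H) = (2*H)/(4 + H) = 2*H/(4 + H))
u(V) = V/4
u(F(B(3, 6)))*z(O(3, 3)) = ((2*6/(4 + 6))/4)*sqrt(21 + 4) = ((2*6/10)/4)*sqrt(25) = ((2*6*(1/10))/4)*5 = ((1/4)*(6/5))*5 = (3/10)*5 = 3/2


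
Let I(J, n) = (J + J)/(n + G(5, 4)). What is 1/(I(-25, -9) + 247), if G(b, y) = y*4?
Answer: 7/1679 ≈ 0.0041692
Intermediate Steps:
G(b, y) = 4*y
I(J, n) = 2*J/(16 + n) (I(J, n) = (J + J)/(n + 4*4) = (2*J)/(n + 16) = (2*J)/(16 + n) = 2*J/(16 + n))
1/(I(-25, -9) + 247) = 1/(2*(-25)/(16 - 9) + 247) = 1/(2*(-25)/7 + 247) = 1/(2*(-25)*(⅐) + 247) = 1/(-50/7 + 247) = 1/(1679/7) = 7/1679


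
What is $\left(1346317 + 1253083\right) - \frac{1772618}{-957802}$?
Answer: $\frac{1244856145709}{478901} \approx 2.5994 \cdot 10^{6}$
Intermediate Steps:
$\left(1346317 + 1253083\right) - \frac{1772618}{-957802} = 2599400 - 1772618 \left(- \frac{1}{957802}\right) = 2599400 - - \frac{886309}{478901} = 2599400 + \frac{886309}{478901} = \frac{1244856145709}{478901}$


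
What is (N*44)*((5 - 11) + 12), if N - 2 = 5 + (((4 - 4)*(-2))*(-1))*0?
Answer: 1848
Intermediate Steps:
N = 7 (N = 2 + (5 + (((4 - 4)*(-2))*(-1))*0) = 2 + (5 + ((0*(-2))*(-1))*0) = 2 + (5 + (0*(-1))*0) = 2 + (5 + 0*0) = 2 + (5 + 0) = 2 + 5 = 7)
(N*44)*((5 - 11) + 12) = (7*44)*((5 - 11) + 12) = 308*(-6 + 12) = 308*6 = 1848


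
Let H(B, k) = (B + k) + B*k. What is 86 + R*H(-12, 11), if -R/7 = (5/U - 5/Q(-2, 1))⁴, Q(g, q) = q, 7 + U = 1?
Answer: 1397193331/1296 ≈ 1.0781e+6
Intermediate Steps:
H(B, k) = B + k + B*k
U = -6 (U = -7 + 1 = -6)
R = -10504375/1296 (R = -7*(5/(-6) - 5/1)⁴ = -7*(5*(-⅙) - 5*1)⁴ = -7*(-⅚ - 5)⁴ = -7*(-35/6)⁴ = -7*1500625/1296 = -10504375/1296 ≈ -8105.2)
86 + R*H(-12, 11) = 86 - 10504375*(-12 + 11 - 12*11)/1296 = 86 - 10504375*(-12 + 11 - 132)/1296 = 86 - 10504375/1296*(-133) = 86 + 1397081875/1296 = 1397193331/1296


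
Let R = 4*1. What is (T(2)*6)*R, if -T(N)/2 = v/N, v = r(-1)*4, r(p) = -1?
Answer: 96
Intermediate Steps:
R = 4
v = -4 (v = -1*4 = -4)
T(N) = 8/N (T(N) = -(-8)/N = 8/N)
(T(2)*6)*R = ((8/2)*6)*4 = ((8*(½))*6)*4 = (4*6)*4 = 24*4 = 96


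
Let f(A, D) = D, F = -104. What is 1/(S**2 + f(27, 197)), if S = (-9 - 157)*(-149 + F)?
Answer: 1/1763832201 ≈ 5.6695e-10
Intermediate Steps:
S = 41998 (S = (-9 - 157)*(-149 - 104) = -166*(-253) = 41998)
1/(S**2 + f(27, 197)) = 1/(41998**2 + 197) = 1/(1763832004 + 197) = 1/1763832201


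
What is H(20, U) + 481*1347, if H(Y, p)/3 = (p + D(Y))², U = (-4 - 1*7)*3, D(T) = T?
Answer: 648414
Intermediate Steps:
U = -33 (U = (-4 - 7)*3 = -11*3 = -33)
H(Y, p) = 3*(Y + p)² (H(Y, p) = 3*(p + Y)² = 3*(Y + p)²)
H(20, U) + 481*1347 = 3*(20 - 33)² + 481*1347 = 3*(-13)² + 647907 = 3*169 + 647907 = 507 + 647907 = 648414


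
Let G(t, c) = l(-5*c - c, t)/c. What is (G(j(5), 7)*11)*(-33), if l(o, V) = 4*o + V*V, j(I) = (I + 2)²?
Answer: -115797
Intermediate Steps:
j(I) = (2 + I)²
l(o, V) = V² + 4*o (l(o, V) = 4*o + V² = V² + 4*o)
G(t, c) = (t² - 24*c)/c (G(t, c) = (t² + 4*(-5*c - c))/c = (t² + 4*(-6*c))/c = (t² - 24*c)/c)
(G(j(5), 7)*11)*(-33) = ((-24 + ((2 + 5)²)²/7)*11)*(-33) = ((-24 + (7²)²/7)*11)*(-33) = ((-24 + (⅐)*49²)*11)*(-33) = ((-24 + (⅐)*2401)*11)*(-33) = ((-24 + 343)*11)*(-33) = (319*11)*(-33) = 3509*(-33) = -115797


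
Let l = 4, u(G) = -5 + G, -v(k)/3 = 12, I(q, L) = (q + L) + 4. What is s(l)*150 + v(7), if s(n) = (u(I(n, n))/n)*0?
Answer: -36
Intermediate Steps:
I(q, L) = 4 + L + q (I(q, L) = (L + q) + 4 = 4 + L + q)
v(k) = -36 (v(k) = -3*12 = -36)
s(n) = 0 (s(n) = ((-5 + (4 + n + n))/n)*0 = ((-5 + (4 + 2*n))/n)*0 = ((-1 + 2*n)/n)*0 = 0)
s(l)*150 + v(7) = 0*150 - 36 = 0 - 36 = -36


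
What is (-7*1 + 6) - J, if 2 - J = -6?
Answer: -9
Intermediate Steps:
J = 8 (J = 2 - 1*(-6) = 2 + 6 = 8)
(-7*1 + 6) - J = (-7*1 + 6) - 1*8 = (-7 + 6) - 8 = -1 - 8 = -9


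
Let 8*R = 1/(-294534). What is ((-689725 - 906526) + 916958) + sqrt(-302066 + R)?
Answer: -679293 + I*sqrt(11646359653084939)/196356 ≈ -6.7929e+5 + 549.61*I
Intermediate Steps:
R = -1/2356272 (R = (1/8)/(-294534) = (1/8)*(-1/294534) = -1/2356272 ≈ -4.2440e-7)
((-689725 - 906526) + 916958) + sqrt(-302066 + R) = ((-689725 - 906526) + 916958) + sqrt(-302066 - 1/2356272) = (-1596251 + 916958) + sqrt(-711749657953/2356272) = -679293 + I*sqrt(11646359653084939)/196356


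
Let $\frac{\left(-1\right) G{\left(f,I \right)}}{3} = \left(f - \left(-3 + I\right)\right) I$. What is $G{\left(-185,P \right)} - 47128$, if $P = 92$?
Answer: $28496$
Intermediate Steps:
$G{\left(f,I \right)} = - 3 I \left(3 + f - I\right)$ ($G{\left(f,I \right)} = - 3 \left(f - \left(-3 + I\right)\right) I = - 3 \left(3 + f - I\right) I = - 3 I \left(3 + f - I\right)$)
$G{\left(-185,P \right)} - 47128 = 3 \cdot 92 \left(-3 + 92 - -185\right) - 47128 = 3 \cdot 92 \left(-3 + 92 + 185\right) - 47128 = 3 \cdot 92 \cdot 274 - 47128 = 75624 - 47128 = 28496$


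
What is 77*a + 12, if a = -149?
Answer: -11461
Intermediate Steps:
77*a + 12 = 77*(-149) + 12 = -11473 + 12 = -11461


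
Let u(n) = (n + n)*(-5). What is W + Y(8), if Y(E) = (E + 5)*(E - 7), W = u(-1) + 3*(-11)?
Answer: -10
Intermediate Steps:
u(n) = -10*n (u(n) = (2*n)*(-5) = -10*n)
W = -23 (W = -10*(-1) + 3*(-11) = 10 - 33 = -23)
Y(E) = (-7 + E)*(5 + E) (Y(E) = (5 + E)*(-7 + E) = (-7 + E)*(5 + E))
W + Y(8) = -23 + (-35 + 8² - 2*8) = -23 + (-35 + 64 - 16) = -23 + 13 = -10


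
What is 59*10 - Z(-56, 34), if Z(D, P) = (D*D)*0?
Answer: 590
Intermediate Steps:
Z(D, P) = 0 (Z(D, P) = D²*0 = 0)
59*10 - Z(-56, 34) = 59*10 - 1*0 = 590 + 0 = 590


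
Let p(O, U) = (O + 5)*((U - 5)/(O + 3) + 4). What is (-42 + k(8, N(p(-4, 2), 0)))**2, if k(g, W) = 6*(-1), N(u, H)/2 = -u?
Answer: 2304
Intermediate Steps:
p(O, U) = (4 + (-5 + U)/(3 + O))*(5 + O) (p(O, U) = (5 + O)*((-5 + U)/(3 + O) + 4) = (5 + O)*(4 + (-5 + U)/(3 + O)) = (4 + (-5 + U)/(3 + O))*(5 + O))
N(u, H) = -2*u (N(u, H) = 2*(-u) = -2*u)
k(g, W) = -6
(-42 + k(8, N(p(-4, 2), 0)))**2 = (-42 - 6)**2 = (-48)**2 = 2304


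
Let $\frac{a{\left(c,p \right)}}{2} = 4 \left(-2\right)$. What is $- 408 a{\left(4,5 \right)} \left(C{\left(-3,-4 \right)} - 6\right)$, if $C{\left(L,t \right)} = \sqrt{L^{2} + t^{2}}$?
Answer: $-6528$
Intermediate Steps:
$a{\left(c,p \right)} = -16$ ($a{\left(c,p \right)} = 2 \cdot 4 \left(-2\right) = 2 \left(-8\right) = -16$)
$- 408 a{\left(4,5 \right)} \left(C{\left(-3,-4 \right)} - 6\right) = - 408 \left(- 16 \left(\sqrt{\left(-3\right)^{2} + \left(-4\right)^{2}} - 6\right)\right) = - 408 \left(- 16 \left(\sqrt{9 + 16} - 6\right)\right) = - 408 \left(- 16 \left(\sqrt{25} - 6\right)\right) = - 408 \left(- 16 \left(5 - 6\right)\right) = - 408 \left(\left(-16\right) \left(-1\right)\right) = \left(-408\right) 16 = -6528$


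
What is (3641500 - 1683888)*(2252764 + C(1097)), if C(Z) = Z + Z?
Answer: 4414332840296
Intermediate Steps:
C(Z) = 2*Z
(3641500 - 1683888)*(2252764 + C(1097)) = (3641500 - 1683888)*(2252764 + 2*1097) = 1957612*(2252764 + 2194) = 1957612*2254958 = 4414332840296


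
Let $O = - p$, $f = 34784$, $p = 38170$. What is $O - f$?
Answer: $-72954$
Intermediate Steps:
$O = -38170$ ($O = \left(-1\right) 38170 = -38170$)
$O - f = -38170 - 34784 = -72954$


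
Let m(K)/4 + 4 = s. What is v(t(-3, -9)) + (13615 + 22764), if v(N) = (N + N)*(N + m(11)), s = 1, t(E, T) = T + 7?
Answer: 36435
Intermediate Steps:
t(E, T) = 7 + T
m(K) = -12 (m(K) = -16 + 4*1 = -16 + 4 = -12)
v(N) = 2*N*(-12 + N) (v(N) = (N + N)*(N - 12) = (2*N)*(-12 + N) = 2*N*(-12 + N))
v(t(-3, -9)) + (13615 + 22764) = 2*(7 - 9)*(-12 + (7 - 9)) + (13615 + 22764) = 2*(-2)*(-12 - 2) + 36379 = 2*(-2)*(-14) + 36379 = 56 + 36379 = 36435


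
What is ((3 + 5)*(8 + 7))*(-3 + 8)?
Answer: 600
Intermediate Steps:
((3 + 5)*(8 + 7))*(-3 + 8) = (8*15)*5 = 120*5 = 600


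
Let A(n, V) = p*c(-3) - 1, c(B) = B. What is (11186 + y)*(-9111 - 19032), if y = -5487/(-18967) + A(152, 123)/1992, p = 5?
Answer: -495601785089427/1574261 ≈ -3.1482e+8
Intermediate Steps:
A(n, V) = -16 (A(n, V) = 5*(-3) - 1 = -15 - 1 = -16)
y = 1328329/4722783 (y = -5487/(-18967) - 16/1992 = -5487*(-1/18967) - 16*1/1992 = 5487/18967 - 2/249 = 1328329/4722783 ≈ 0.28126)
(11186 + y)*(-9111 - 19032) = (11186 + 1328329/4722783)*(-9111 - 19032) = (52830378967/4722783)*(-28143) = -495601785089427/1574261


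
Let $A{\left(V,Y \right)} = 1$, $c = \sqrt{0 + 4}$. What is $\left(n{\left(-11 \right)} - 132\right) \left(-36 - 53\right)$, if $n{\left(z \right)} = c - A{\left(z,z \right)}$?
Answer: $11659$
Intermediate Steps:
$c = 2$ ($c = \sqrt{4} = 2$)
$n{\left(z \right)} = 1$ ($n{\left(z \right)} = 2 - 1 = 1$)
$\left(n{\left(-11 \right)} - 132\right) \left(-36 - 53\right) = \left(1 - 132\right) \left(-36 - 53\right) = \left(-131\right) \left(-89\right) = 11659$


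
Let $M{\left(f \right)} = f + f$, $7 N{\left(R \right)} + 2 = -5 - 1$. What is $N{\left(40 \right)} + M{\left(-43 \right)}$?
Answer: $- \frac{610}{7} \approx -87.143$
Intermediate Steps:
$N{\left(R \right)} = - \frac{8}{7}$ ($N{\left(R \right)} = - \frac{2}{7} + \frac{-5 - 1}{7} = - \frac{2}{7} + \frac{1}{7} \left(-6\right) = - \frac{2}{7} - \frac{6}{7} = - \frac{8}{7}$)
$M{\left(f \right)} = 2 f$
$N{\left(40 \right)} + M{\left(-43 \right)} = - \frac{8}{7} + 2 \left(-43\right) = - \frac{8}{7} - 86 = - \frac{610}{7}$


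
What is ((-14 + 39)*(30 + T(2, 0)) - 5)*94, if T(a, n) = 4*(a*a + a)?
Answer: 126430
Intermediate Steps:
T(a, n) = 4*a + 4*a² (T(a, n) = 4*(a² + a) = 4*(a + a²) = 4*a + 4*a²)
((-14 + 39)*(30 + T(2, 0)) - 5)*94 = ((-14 + 39)*(30 + 4*2*(1 + 2)) - 5)*94 = (25*(30 + 4*2*3) - 5)*94 = (25*(30 + 24) - 5)*94 = (25*54 - 5)*94 = (1350 - 5)*94 = 1345*94 = 126430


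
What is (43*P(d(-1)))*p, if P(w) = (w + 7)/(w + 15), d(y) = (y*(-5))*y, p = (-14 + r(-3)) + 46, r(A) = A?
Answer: 1247/5 ≈ 249.40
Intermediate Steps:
p = 29 (p = (-14 - 3) + 46 = -17 + 46 = 29)
d(y) = -5*y² (d(y) = (-5*y)*y = -5*y²)
P(w) = (7 + w)/(15 + w)
(43*P(d(-1)))*p = (43*((7 - 5*(-1)²)/(15 - 5*(-1)²)))*29 = (43*((7 - 5*1)/(15 - 5*1)))*29 = (43*((7 - 5)/(15 - 5)))*29 = (43*(2/10))*29 = (43*((⅒)*2))*29 = (43*(⅕))*29 = (43/5)*29 = 1247/5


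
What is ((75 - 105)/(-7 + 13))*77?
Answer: -385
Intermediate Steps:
((75 - 105)/(-7 + 13))*77 = -30/6*77 = -30*⅙*77 = -5*77 = -385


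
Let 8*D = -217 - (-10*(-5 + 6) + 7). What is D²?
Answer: 11449/16 ≈ 715.56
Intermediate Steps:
D = -107/4 (D = (-217 - (-10*(-5 + 6) + 7))/8 = (-217 - (-10*1 + 7))/8 = (-217 - (-10 + 7))/8 = (-217 - 1*(-3))/8 = (-217 + 3)/8 = (⅛)*(-214) = -107/4 ≈ -26.750)
D² = (-107/4)² = 11449/16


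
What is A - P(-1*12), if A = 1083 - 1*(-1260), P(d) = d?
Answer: 2355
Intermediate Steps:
A = 2343 (A = 1083 + 1260 = 2343)
A - P(-1*12) = 2343 - (-1)*12 = 2343 - 1*(-12) = 2343 + 12 = 2355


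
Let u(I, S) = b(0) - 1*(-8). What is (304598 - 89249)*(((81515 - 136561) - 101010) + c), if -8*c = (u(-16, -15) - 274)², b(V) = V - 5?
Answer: -284667474261/8 ≈ -3.5583e+10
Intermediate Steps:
b(V) = -5 + V
u(I, S) = 3 (u(I, S) = (-5 + 0) - 1*(-8) = -5 + 8 = 3)
c = -73441/8 (c = -(3 - 274)²/8 = -⅛*(-271)² = -⅛*73441 = -73441/8 ≈ -9180.1)
(304598 - 89249)*(((81515 - 136561) - 101010) + c) = (304598 - 89249)*(((81515 - 136561) - 101010) - 73441/8) = 215349*((-55046 - 101010) - 73441/8) = 215349*(-156056 - 73441/8) = 215349*(-1321889/8) = -284667474261/8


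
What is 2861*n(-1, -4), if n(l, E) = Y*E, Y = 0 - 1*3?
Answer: 34332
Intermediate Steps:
Y = -3 (Y = 0 - 3 = -3)
n(l, E) = -3*E
2861*n(-1, -4) = 2861*(-3*(-4)) = 2861*12 = 34332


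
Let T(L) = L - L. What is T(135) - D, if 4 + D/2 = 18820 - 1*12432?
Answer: -12768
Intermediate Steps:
T(L) = 0
D = 12768 (D = -8 + 2*(18820 - 1*12432) = -8 + 2*(18820 - 12432) = -8 + 2*6388 = -8 + 12776 = 12768)
T(135) - D = 0 - 1*12768 = 0 - 12768 = -12768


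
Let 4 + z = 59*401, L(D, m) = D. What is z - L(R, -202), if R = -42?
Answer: 23697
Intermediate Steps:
z = 23655 (z = -4 + 59*401 = -4 + 23659 = 23655)
z - L(R, -202) = 23655 - 1*(-42) = 23655 + 42 = 23697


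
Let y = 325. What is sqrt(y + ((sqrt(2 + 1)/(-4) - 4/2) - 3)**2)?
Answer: sqrt(5603 + 40*sqrt(3))/4 ≈ 18.829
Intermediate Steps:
sqrt(y + ((sqrt(2 + 1)/(-4) - 4/2) - 3)**2) = sqrt(325 + ((sqrt(2 + 1)/(-4) - 4/2) - 3)**2) = sqrt(325 + ((sqrt(3)*(-1/4) - 4*1/2) - 3)**2) = sqrt(325 + ((-sqrt(3)/4 - 2) - 3)**2) = sqrt(325 + ((-2 - sqrt(3)/4) - 3)**2) = sqrt(325 + (-5 - sqrt(3)/4)**2)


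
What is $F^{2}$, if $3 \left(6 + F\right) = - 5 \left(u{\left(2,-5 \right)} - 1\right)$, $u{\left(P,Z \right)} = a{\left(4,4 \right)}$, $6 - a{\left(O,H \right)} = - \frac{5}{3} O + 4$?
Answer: $\frac{28561}{81} \approx 352.6$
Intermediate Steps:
$a{\left(O,H \right)} = 2 + \frac{5 O}{3}$ ($a{\left(O,H \right)} = 6 - \left(- \frac{5}{3} O + 4\right) = 6 - \left(\left(-5\right) \frac{1}{3} O + 4\right) = 6 - \left(- \frac{5 O}{3} + 4\right) = 6 - \left(4 - \frac{5 O}{3}\right) = 6 + \left(-4 + \frac{5 O}{3}\right) = 2 + \frac{5 O}{3}$)
$u{\left(P,Z \right)} = \frac{26}{3}$ ($u{\left(P,Z \right)} = 2 + \frac{5}{3} \cdot 4 = 2 + \frac{20}{3} = \frac{26}{3}$)
$F = - \frac{169}{9}$ ($F = -6 + \frac{\left(-5\right) \left(\frac{26}{3} - 1\right)}{3} = -6 + \frac{\left(-5\right) \frac{23}{3}}{3} = -6 + \frac{1}{3} \left(- \frac{115}{3}\right) = -6 - \frac{115}{9} = - \frac{169}{9} \approx -18.778$)
$F^{2} = \left(- \frac{169}{9}\right)^{2} = \frac{28561}{81}$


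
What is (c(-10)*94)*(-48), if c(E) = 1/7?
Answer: -4512/7 ≈ -644.57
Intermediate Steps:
c(E) = ⅐
(c(-10)*94)*(-48) = ((⅐)*94)*(-48) = (94/7)*(-48) = -4512/7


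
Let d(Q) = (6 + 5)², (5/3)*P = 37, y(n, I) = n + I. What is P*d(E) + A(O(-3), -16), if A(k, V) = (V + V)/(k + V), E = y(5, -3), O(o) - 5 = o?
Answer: 94097/35 ≈ 2688.5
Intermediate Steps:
O(o) = 5 + o
y(n, I) = I + n
E = 2 (E = -3 + 5 = 2)
P = 111/5 (P = (⅗)*37 = 111/5 ≈ 22.200)
d(Q) = 121 (d(Q) = 11² = 121)
A(k, V) = 2*V/(V + k) (A(k, V) = (2*V)/(V + k) = 2*V/(V + k))
P*d(E) + A(O(-3), -16) = (111/5)*121 + 2*(-16)/(-16 + (5 - 3)) = 13431/5 + 2*(-16)/(-16 + 2) = 13431/5 + 2*(-16)/(-14) = 13431/5 + 2*(-16)*(-1/14) = 13431/5 + 16/7 = 94097/35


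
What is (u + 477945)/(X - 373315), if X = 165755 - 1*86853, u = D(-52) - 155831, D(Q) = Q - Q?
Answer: -322114/294413 ≈ -1.0941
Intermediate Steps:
D(Q) = 0
u = -155831 (u = 0 - 155831 = -155831)
X = 78902 (X = 165755 - 86853 = 78902)
(u + 477945)/(X - 373315) = (-155831 + 477945)/(78902 - 373315) = 322114/(-294413) = 322114*(-1/294413) = -322114/294413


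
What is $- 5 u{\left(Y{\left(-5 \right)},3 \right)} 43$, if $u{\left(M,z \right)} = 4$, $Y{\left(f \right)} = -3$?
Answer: $-860$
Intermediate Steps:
$- 5 u{\left(Y{\left(-5 \right)},3 \right)} 43 = \left(-5\right) 4 \cdot 43 = \left(-20\right) 43 = -860$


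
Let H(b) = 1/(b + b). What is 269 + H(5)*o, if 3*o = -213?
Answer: 2619/10 ≈ 261.90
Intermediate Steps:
o = -71 (o = (1/3)*(-213) = -71)
H(b) = 1/(2*b)
269 + H(5)*o = 269 + ((1/2)/5)*(-71) = 269 + ((1/2)*(1/5))*(-71) = 269 + (1/10)*(-71) = 269 - 71/10 = 2619/10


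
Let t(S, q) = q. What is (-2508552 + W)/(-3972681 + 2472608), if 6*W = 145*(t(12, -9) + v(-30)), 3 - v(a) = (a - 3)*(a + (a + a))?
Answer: 2580472/1500073 ≈ 1.7202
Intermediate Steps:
v(a) = 3 - 3*a*(-3 + a) (v(a) = 3 - (a - 3)*(a + (a + a)) = 3 - (-3 + a)*(a + 2*a) = 3 - (-3 + a)*3*a = 3 - 3*a*(-3 + a))
W = -71920 (W = (145*(-9 + (3 - 3*(-30)² + 9*(-30))))/6 = (145*(-9 + (3 - 3*900 - 270)))/6 = (145*(-9 + (3 - 2700 - 270)))/6 = (145*(-9 - 2967))/6 = (145*(-2976))/6 = (⅙)*(-431520) = -71920)
(-2508552 + W)/(-3972681 + 2472608) = (-2508552 - 71920)/(-3972681 + 2472608) = -2580472/(-1500073) = -2580472*(-1/1500073) = 2580472/1500073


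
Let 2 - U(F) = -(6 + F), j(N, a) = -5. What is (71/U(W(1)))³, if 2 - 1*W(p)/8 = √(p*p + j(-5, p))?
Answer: -3221199/1124864 + 8231953*I/562432 ≈ -2.8636 + 14.636*I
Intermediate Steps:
W(p) = 16 - 8*√(-5 + p²) (W(p) = 16 - 8*√(p*p - 5) = 16 - 8*√(p² - 5) = 16 - 8*√(-5 + p²))
U(F) = 8 + F (U(F) = 2 - (-1)*(6 + F) = 2 - (-6 - F) = 2 + (6 + F) = 8 + F)
(71/U(W(1)))³ = (71/(8 + (16 - 8*√(-5 + 1²))))³ = (71/(8 + (16 - 8*√(-5 + 1))))³ = (71/(8 + (16 - 16*I)))³ = (71/(24 - 16*I))³ = (71*((24 + 16*I)/832))³ = (71*(24 + 16*I)/832)³ = 357911*(24 + 16*I)³/575930368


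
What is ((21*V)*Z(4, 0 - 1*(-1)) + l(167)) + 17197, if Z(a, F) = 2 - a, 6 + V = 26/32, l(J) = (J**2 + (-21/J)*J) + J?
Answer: 363599/8 ≈ 45450.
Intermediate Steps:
l(J) = -21 + J + J**2 (l(J) = (J**2 - 21) + J = (-21 + J**2) + J = -21 + J + J**2)
V = -83/16 (V = -6 + 26/32 = -6 + 26*(1/32) = -6 + 13/16 = -83/16 ≈ -5.1875)
((21*V)*Z(4, 0 - 1*(-1)) + l(167)) + 17197 = ((21*(-83/16))*(2 - 1*4) + (-21 + 167 + 167**2)) + 17197 = (-1743*(2 - 4)/16 + (-21 + 167 + 27889)) + 17197 = (-1743/16*(-2) + 28035) + 17197 = (1743/8 + 28035) + 17197 = 226023/8 + 17197 = 363599/8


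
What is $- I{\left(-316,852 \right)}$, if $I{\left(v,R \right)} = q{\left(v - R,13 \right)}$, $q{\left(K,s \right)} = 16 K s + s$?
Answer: $242931$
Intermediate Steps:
$q{\left(K,s \right)} = s + 16 K s$ ($q{\left(K,s \right)} = 16 K s + s = s + 16 K s$)
$I{\left(v,R \right)} = 13 - 208 R + 208 v$ ($I{\left(v,R \right)} = 13 \left(1 + 16 \left(v - R\right)\right) = 13 \left(1 - \left(- 16 v + 16 R\right)\right) = 13 \left(1 - 16 R + 16 v\right) = 13 - 208 R + 208 v$)
$- I{\left(-316,852 \right)} = - (13 - 177216 + 208 \left(-316\right)) = - (13 - 177216 - 65728) = \left(-1\right) \left(-242931\right) = 242931$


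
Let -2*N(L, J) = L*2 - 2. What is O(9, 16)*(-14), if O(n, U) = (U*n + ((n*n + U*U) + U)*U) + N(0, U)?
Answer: -81102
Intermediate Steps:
N(L, J) = 1 - L (N(L, J) = -(L*2 - 2)/2 = -(2*L - 2)/2 = -(-2 + 2*L)/2 = 1 - L)
O(n, U) = 1 + U*n + U*(U + U² + n²) (O(n, U) = (U*n + ((n*n + U*U) + U)*U) + (1 - 1*0) = (U*n + ((n² + U²) + U)*U) + (1 + 0) = (U*n + ((U² + n²) + U)*U) + 1 = (U*n + (U + U² + n²)*U) + 1 = (U*n + U*(U + U² + n²)) + 1 = 1 + U*n + U*(U + U² + n²))
O(9, 16)*(-14) = (1 + 16² + 16³ + 16*9 + 16*9²)*(-14) = (1 + 256 + 4096 + 144 + 16*81)*(-14) = (1 + 256 + 4096 + 144 + 1296)*(-14) = 5793*(-14) = -81102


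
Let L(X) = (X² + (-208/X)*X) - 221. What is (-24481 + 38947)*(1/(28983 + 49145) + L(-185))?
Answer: 19098113659137/39064 ≈ 4.8889e+8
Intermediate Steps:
L(X) = -429 + X² (L(X) = (X² - 208) - 221 = (-208 + X²) - 221 = -429 + X²)
(-24481 + 38947)*(1/(28983 + 49145) + L(-185)) = (-24481 + 38947)*(1/(28983 + 49145) + (-429 + (-185)²)) = 14466*(1/78128 + (-429 + 34225)) = 14466*(1/78128 + 33796) = 14466*(2640413889/78128) = 19098113659137/39064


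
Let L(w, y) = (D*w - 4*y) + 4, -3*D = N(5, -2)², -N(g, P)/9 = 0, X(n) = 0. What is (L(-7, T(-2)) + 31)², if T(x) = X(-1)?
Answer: 1225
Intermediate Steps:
T(x) = 0
N(g, P) = 0 (N(g, P) = -9*0 = 0)
D = 0 (D = -⅓*0² = -⅓*0 = 0)
L(w, y) = 4 - 4*y (L(w, y) = (0*w - 4*y) + 4 = (0 - 4*y) + 4 = -4*y + 4 = 4 - 4*y)
(L(-7, T(-2)) + 31)² = ((4 - 4*0) + 31)² = ((4 + 0) + 31)² = (4 + 31)² = 35² = 1225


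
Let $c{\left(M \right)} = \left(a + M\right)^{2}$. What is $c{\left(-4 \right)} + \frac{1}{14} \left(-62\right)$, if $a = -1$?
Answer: $\frac{144}{7} \approx 20.571$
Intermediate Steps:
$c{\left(M \right)} = \left(-1 + M\right)^{2}$
$c{\left(-4 \right)} + \frac{1}{14} \left(-62\right) = \left(-1 - 4\right)^{2} + \frac{1}{14} \left(-62\right) = \left(-5\right)^{2} + \frac{1}{14} \left(-62\right) = 25 - \frac{31}{7} = \frac{144}{7}$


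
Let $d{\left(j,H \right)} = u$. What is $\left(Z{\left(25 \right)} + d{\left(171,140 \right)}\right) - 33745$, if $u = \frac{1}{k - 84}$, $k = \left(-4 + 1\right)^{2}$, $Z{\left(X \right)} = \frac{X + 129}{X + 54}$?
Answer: $- \frac{199927654}{5925} \approx -33743.0$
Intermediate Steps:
$Z{\left(X \right)} = \frac{129 + X}{54 + X}$
$k = 9$ ($k = \left(-3\right)^{2} = 9$)
$u = - \frac{1}{75}$ ($u = \frac{1}{9 - 84} = \frac{1}{-75} = - \frac{1}{75} \approx -0.013333$)
$d{\left(j,H \right)} = - \frac{1}{75}$
$\left(Z{\left(25 \right)} + d{\left(171,140 \right)}\right) - 33745 = \left(\frac{129 + 25}{54 + 25} - \frac{1}{75}\right) - 33745 = \left(\frac{1}{79} \cdot 154 - \frac{1}{75}\right) - 33745 = \left(\frac{154}{79} - \frac{1}{75}\right) - 33745 = \frac{11471}{5925} - 33745 = - \frac{199927654}{5925}$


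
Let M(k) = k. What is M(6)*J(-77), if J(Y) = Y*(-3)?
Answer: 1386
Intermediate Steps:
J(Y) = -3*Y
M(6)*J(-77) = 6*(-3*(-77)) = 6*231 = 1386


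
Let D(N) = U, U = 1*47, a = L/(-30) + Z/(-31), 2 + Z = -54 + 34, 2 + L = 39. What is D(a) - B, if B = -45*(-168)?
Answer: -7513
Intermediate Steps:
L = 37 (L = -2 + 39 = 37)
Z = -22 (Z = -2 + (-54 + 34) = -2 - 20 = -22)
a = -487/930 (a = 37/(-30) - 22/(-31) = 37*(-1/30) - 22*(-1/31) = -37/30 + 22/31 = -487/930 ≈ -0.52366)
U = 47
B = 7560
D(N) = 47
D(a) - B = 47 - 1*7560 = 47 - 7560 = -7513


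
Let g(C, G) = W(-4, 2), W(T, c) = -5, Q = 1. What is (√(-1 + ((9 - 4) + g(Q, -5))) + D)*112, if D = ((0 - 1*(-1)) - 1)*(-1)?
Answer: 112*I ≈ 112.0*I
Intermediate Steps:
g(C, G) = -5
D = 0 (D = ((0 + 1) - 1)*(-1) = (1 - 1)*(-1) = 0*(-1) = 0)
(√(-1 + ((9 - 4) + g(Q, -5))) + D)*112 = (√(-1 + ((9 - 4) - 5)) + 0)*112 = (√(-1 + (5 - 5)) + 0)*112 = (√(-1 + 0) + 0)*112 = (√(-1) + 0)*112 = (I + 0)*112 = I*112 = 112*I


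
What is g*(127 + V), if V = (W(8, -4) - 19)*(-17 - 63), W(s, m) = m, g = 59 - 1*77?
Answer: -35406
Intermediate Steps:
g = -18 (g = 59 - 77 = -18)
V = 1840 (V = (-4 - 19)*(-17 - 63) = -23*(-80) = 1840)
g*(127 + V) = -18*(127 + 1840) = -18*1967 = -35406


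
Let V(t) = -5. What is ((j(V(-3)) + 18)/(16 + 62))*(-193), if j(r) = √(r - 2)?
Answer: -579/13 - 193*I*√7/78 ≈ -44.538 - 6.5465*I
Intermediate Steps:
j(r) = √(-2 + r)
((j(V(-3)) + 18)/(16 + 62))*(-193) = ((√(-2 - 5) + 18)/(16 + 62))*(-193) = ((√(-7) + 18)/78)*(-193) = ((I*√7 + 18)*(1/78))*(-193) = ((18 + I*√7)*(1/78))*(-193) = (3/13 + I*√7/78)*(-193) = -579/13 - 193*I*√7/78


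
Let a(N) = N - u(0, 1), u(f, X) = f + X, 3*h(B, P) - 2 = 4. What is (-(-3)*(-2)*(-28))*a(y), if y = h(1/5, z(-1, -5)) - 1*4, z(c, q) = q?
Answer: -504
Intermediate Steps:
h(B, P) = 2 (h(B, P) = 2/3 + (1/3)*4 = 2/3 + 4/3 = 2)
y = -2 (y = 2 - 1*4 = 2 - 4 = -2)
u(f, X) = X + f
a(N) = -1 + N (a(N) = N - (1 + 0) = N - 1*1 = N - 1 = -1 + N)
(-(-3)*(-2)*(-28))*a(y) = (-(-3)*(-2)*(-28))*(-1 - 2) = (-1*6*(-28))*(-3) = -6*(-28)*(-3) = 168*(-3) = -504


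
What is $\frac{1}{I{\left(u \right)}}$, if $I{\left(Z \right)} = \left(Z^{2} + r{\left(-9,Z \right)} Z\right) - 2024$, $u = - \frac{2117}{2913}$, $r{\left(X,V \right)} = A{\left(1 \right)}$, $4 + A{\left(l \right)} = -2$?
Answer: $- \frac{8485569}{17133309041} \approx -0.00049527$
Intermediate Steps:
$A{\left(l \right)} = -6$ ($A{\left(l \right)} = -4 - 2 = -6$)
$r{\left(X,V \right)} = -6$
$u = - \frac{2117}{2913}$ ($u = \left(-2117\right) \frac{1}{2913} = - \frac{2117}{2913} \approx -0.72674$)
$I{\left(Z \right)} = -2024 + Z^{2} - 6 Z$ ($I{\left(Z \right)} = \left(Z^{2} - 6 Z\right) - 2024 = -2024 + Z^{2} - 6 Z$)
$\frac{1}{I{\left(u \right)}} = \frac{1}{-2024 + \left(- \frac{2117}{2913}\right)^{2} - - \frac{4234}{971}} = \frac{1}{-2024 + \frac{4481689}{8485569} + \frac{4234}{971}} = \frac{1}{- \frac{17133309041}{8485569}} = - \frac{8485569}{17133309041}$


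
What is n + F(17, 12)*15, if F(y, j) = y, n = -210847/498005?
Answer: 126780428/498005 ≈ 254.58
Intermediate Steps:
n = -210847/498005 (n = -210847*1/498005 = -210847/498005 ≈ -0.42338)
n + F(17, 12)*15 = -210847/498005 + 17*15 = -210847/498005 + 255 = 126780428/498005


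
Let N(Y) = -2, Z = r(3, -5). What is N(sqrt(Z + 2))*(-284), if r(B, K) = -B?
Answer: 568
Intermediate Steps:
Z = -3 (Z = -1*3 = -3)
N(sqrt(Z + 2))*(-284) = -2*(-284) = 568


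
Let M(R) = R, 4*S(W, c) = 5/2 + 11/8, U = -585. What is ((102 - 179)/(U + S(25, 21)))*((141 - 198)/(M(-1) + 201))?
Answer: -1596/42475 ≈ -0.037575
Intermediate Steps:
S(W, c) = 31/32 (S(W, c) = (5/2 + 11/8)/4 = (¼)*(31/8) = 31/32)
((102 - 179)/(U + S(25, 21)))*((141 - 198)/(M(-1) + 201)) = ((102 - 179)/(-585 + 31/32))*((141 - 198)/(-1 + 201)) = (-77/(-18689/32))*(-57/200) = (-77*(-32/18689))*(-57*1/200) = (224/1699)*(-57/200) = -1596/42475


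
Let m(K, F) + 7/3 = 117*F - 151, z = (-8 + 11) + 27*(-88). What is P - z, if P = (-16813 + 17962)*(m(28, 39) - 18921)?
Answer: -16671149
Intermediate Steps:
z = -2373 (z = 3 - 2376 = -2373)
m(K, F) = -460/3 + 117*F (m(K, F) = -7/3 + (117*F - 151) = -7/3 + (-151 + 117*F) = -460/3 + 117*F)
P = -16673522 (P = (-16813 + 17962)*((-460/3 + 117*39) - 18921) = 1149*((-460/3 + 4563) - 18921) = 1149*(13229/3 - 18921) = 1149*(-43534/3) = -16673522)
P - z = -16673522 - 1*(-2373) = -16673522 + 2373 = -16671149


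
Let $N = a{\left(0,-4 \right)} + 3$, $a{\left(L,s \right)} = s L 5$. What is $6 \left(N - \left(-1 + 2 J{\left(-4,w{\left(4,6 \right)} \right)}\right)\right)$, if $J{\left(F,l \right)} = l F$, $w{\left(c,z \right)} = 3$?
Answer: $168$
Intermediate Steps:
$a{\left(L,s \right)} = 5 L s$ ($a{\left(L,s \right)} = L s 5 = 5 L s$)
$J{\left(F,l \right)} = F l$
$N = 3$ ($N = 5 \cdot 0 \left(-4\right) + 3 = 0 + 3 = 3$)
$6 \left(N - \left(-1 + 2 J{\left(-4,w{\left(4,6 \right)} \right)}\right)\right) = 6 \left(3 - \left(-1 + 2 \left(\left(-4\right) 3\right)\right)\right) = 6 \left(3 + \left(1 - -24\right)\right) = 6 \left(3 + \left(1 + 24\right)\right) = 6 \left(3 + 25\right) = 6 \cdot 28 = 168$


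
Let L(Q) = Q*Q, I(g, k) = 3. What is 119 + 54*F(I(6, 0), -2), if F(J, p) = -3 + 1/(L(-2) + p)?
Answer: -16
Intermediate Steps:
L(Q) = Q**2
F(J, p) = -3 + 1/(4 + p) (F(J, p) = -3 + 1/((-2)**2 + p) = -3 + 1/(4 + p))
119 + 54*F(I(6, 0), -2) = 119 + 54*((-11 - 3*(-2))/(4 - 2)) = 119 + 54*((-11 + 6)/2) = 119 + 54*((1/2)*(-5)) = 119 + 54*(-5/2) = 119 - 135 = -16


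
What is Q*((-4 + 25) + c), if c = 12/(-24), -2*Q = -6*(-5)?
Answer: -615/2 ≈ -307.50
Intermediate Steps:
Q = -15 (Q = -(-3)*(-5) = -½*30 = -15)
c = -½ (c = 12*(-1/24) = -½ ≈ -0.50000)
Q*((-4 + 25) + c) = -15*((-4 + 25) - ½) = -15*(21 - ½) = -15*41/2 = -615/2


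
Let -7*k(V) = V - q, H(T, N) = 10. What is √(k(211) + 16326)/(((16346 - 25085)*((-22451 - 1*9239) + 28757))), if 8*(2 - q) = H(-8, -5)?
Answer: √3194009/358840818 ≈ 4.9804e-6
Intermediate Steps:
q = ¾ (q = 2 - ⅛*10 = 2 - 5/4 = ¾ ≈ 0.75000)
k(V) = 3/28 - V/7 (k(V) = -(V - 1*¾)/7 = -(V - ¾)/7 = -(-¾ + V)/7 = 3/28 - V/7)
√(k(211) + 16326)/(((16346 - 25085)*((-22451 - 1*9239) + 28757))) = √((3/28 - ⅐*211) + 16326)/(((16346 - 25085)*((-22451 - 1*9239) + 28757))) = √((3/28 - 211/7) + 16326)/((-8739*((-22451 - 9239) + 28757))) = √(-841/28 + 16326)/((-8739*(-31690 + 28757))) = √(456287/28)/((-8739*(-2933))) = (√3194009/14)/25631487 = (√3194009/14)*(1/25631487) = √3194009/358840818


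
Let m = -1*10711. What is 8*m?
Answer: -85688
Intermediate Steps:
m = -10711
8*m = 8*(-10711) = -85688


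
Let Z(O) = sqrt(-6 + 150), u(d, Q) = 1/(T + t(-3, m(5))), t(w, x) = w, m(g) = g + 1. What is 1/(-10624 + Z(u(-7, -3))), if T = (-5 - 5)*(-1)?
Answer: -1/10612 ≈ -9.4233e-5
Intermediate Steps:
m(g) = 1 + g
T = 10 (T = -10*(-1) = 10)
u(d, Q) = 1/7 (u(d, Q) = 1/(10 - 3) = 1/7)
Z(O) = 12 (Z(O) = sqrt(144) = 12)
1/(-10624 + Z(u(-7, -3))) = 1/(-10624 + 12) = 1/(-10612) = -1/10612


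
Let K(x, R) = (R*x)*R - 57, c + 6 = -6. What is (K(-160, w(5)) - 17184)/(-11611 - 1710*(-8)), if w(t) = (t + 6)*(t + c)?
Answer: -965881/2069 ≈ -466.83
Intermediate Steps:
c = -12 (c = -6 - 6 = -12)
w(t) = (-12 + t)*(6 + t) (w(t) = (t + 6)*(t - 12) = (6 + t)*(-12 + t) = (-12 + t)*(6 + t))
K(x, R) = -57 + x*R² (K(x, R) = x*R² - 57 = -57 + x*R²)
(K(-160, w(5)) - 17184)/(-11611 - 1710*(-8)) = ((-57 - 160*(-72 + 5² - 6*5)²) - 17184)/(-11611 - 1710*(-8)) = ((-57 - 160*(-72 + 25 - 30)²) - 17184)/(-11611 + 13680) = ((-57 - 160*(-77)²) - 17184)/2069 = ((-57 - 160*5929) - 17184)*(1/2069) = ((-57 - 948640) - 17184)*(1/2069) = (-948697 - 17184)*(1/2069) = -965881*1/2069 = -965881/2069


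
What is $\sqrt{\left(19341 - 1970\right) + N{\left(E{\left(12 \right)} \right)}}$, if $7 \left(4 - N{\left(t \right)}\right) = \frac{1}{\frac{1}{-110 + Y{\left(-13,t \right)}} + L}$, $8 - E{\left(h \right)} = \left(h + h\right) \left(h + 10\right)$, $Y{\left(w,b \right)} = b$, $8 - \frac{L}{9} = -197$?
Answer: $\frac{7 \sqrt{479073141983285}}{1162349} \approx 131.81$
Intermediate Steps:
$L = 1845$ ($L = 72 - -1773 = 72 + 1773 = 1845$)
$E{\left(h \right)} = 8 - 2 h \left(10 + h\right)$ ($E{\left(h \right)} = 8 - \left(h + h\right) \left(h + 10\right) = 8 - 2 h \left(10 + h\right)$)
$N{\left(t \right)} = 4 - \frac{1}{7 \left(1845 + \frac{1}{-110 + t}\right)}$ ($N{\left(t \right)} = 4 - \frac{1}{7 \left(\frac{1}{-110 + t} + 1845\right)} = 4 - \frac{1}{7 \left(1845 + \frac{1}{-110 + t}\right)}$)
$\sqrt{\left(19341 - 1970\right) + N{\left(E{\left(12 \right)} \right)}} = \sqrt{\left(19341 - 1970\right) + \frac{-5682462 + 51659 \left(8 - 240 - 2 \cdot 12^{2}\right)}{7 \left(-202949 + 1845 \left(8 - 240 - 2 \cdot 12^{2}\right)\right)}} = \sqrt{\left(19341 - 1970\right) + \frac{-5682462 + 51659 \left(8 - 240 - 288\right)}{7 \left(-202949 + 1845 \left(8 - 240 - 288\right)\right)}} = \sqrt{17371 + \frac{-5682462 + 51659 \left(8 - 240 - 288\right)}{7 \left(-202949 + 1845 \left(8 - 240 - 288\right)\right)}} = \sqrt{17371 + \frac{-5682462 + 51659 \left(-520\right)}{7 \left(-202949 + 1845 \left(-520\right)\right)}} = \sqrt{17371 + \frac{-5682462 - 26862680}{7 \left(-202949 - 959400\right)}} = \sqrt{17371 + \frac{1}{7} \frac{1}{-1162349} \left(-32545142\right)} = \sqrt{17371 + \frac{1}{7} \left(- \frac{1}{1162349}\right) \left(-32545142\right)} = \sqrt{17371 + \frac{4649306}{1162349}} = \sqrt{\frac{20195813785}{1162349}} = \frac{7 \sqrt{479073141983285}}{1162349}$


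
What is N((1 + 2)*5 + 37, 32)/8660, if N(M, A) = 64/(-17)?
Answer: -16/36805 ≈ -0.00043472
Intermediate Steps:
N(M, A) = -64/17 (N(M, A) = 64*(-1/17) = -64/17)
N((1 + 2)*5 + 37, 32)/8660 = -64/17/8660 = -64/17*1/8660 = -16/36805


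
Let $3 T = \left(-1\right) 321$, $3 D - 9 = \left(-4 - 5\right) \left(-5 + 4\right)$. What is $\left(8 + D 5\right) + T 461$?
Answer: $-49289$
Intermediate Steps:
$D = 6$ ($D = 3 + \frac{\left(-4 - 5\right) \left(-5 + 4\right)}{3} = 3 + \frac{\left(-9\right) \left(-1\right)}{3} = 3 + \frac{1}{3} \cdot 9 = 3 + 3 = 6$)
$T = -107$ ($T = \frac{\left(-1\right) 321}{3} = \frac{1}{3} \left(-321\right) = -107$)
$\left(8 + D 5\right) + T 461 = \left(8 + 6 \cdot 5\right) - 49327 = \left(8 + 30\right) - 49327 = 38 - 49327 = -49289$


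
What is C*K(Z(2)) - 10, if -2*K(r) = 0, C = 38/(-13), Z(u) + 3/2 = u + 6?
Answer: -10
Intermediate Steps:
Z(u) = 9/2 + u (Z(u) = -3/2 + (u + 6) = -3/2 + (6 + u) = 9/2 + u)
C = -38/13 (C = 38*(-1/13) = -38/13 ≈ -2.9231)
K(r) = 0 (K(r) = -½*0 = 0)
C*K(Z(2)) - 10 = -38/13*0 - 10 = 0 - 10 = -10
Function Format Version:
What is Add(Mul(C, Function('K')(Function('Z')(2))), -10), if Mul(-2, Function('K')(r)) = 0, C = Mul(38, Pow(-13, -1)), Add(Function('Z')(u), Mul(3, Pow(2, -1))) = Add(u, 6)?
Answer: -10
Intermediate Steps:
Function('Z')(u) = Add(Rational(9, 2), u) (Function('Z')(u) = Add(Rational(-3, 2), Add(u, 6)) = Add(Rational(-3, 2), Add(6, u)) = Add(Rational(9, 2), u))
C = Rational(-38, 13) (C = Mul(38, Rational(-1, 13)) = Rational(-38, 13) ≈ -2.9231)
Function('K')(r) = 0 (Function('K')(r) = Mul(Rational(-1, 2), 0) = 0)
Add(Mul(C, Function('K')(Function('Z')(2))), -10) = Add(Mul(Rational(-38, 13), 0), -10) = Add(0, -10) = -10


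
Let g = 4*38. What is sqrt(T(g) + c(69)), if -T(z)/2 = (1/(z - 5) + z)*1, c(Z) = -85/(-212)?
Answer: I*sqrt(1504423815)/2226 ≈ 17.424*I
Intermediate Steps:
c(Z) = 85/212 (c(Z) = -85*(-1/212) = 85/212)
g = 152
T(z) = -2*z - 2/(-5 + z) (T(z) = -2*(1/(z - 5) + z) = -2*(1/(-5 + z) + z) = -2*(z + 1/(-5 + z)) = -2*z - 2/(-5 + z))
sqrt(T(g) + c(69)) = sqrt(2*(-1 - 1*152**2 + 5*152)/(-5 + 152) + 85/212) = sqrt(2*(-1 - 1*23104 + 760)/147 + 85/212) = sqrt(2*(1/147)*(-1 - 23104 + 760) + 85/212) = sqrt(2*(1/147)*(-22345) + 85/212) = sqrt(-44690/147 + 85/212) = sqrt(-9461785/31164) = I*sqrt(1504423815)/2226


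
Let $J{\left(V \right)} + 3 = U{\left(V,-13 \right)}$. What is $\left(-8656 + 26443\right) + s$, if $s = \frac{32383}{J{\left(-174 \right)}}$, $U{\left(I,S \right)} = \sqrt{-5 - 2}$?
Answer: $\frac{187443}{16} - \frac{32383 i \sqrt{7}}{16} \approx 11715.0 - 5354.8 i$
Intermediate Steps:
$U{\left(I,S \right)} = i \sqrt{7}$ ($U{\left(I,S \right)} = \sqrt{-7} = i \sqrt{7}$)
$J{\left(V \right)} = -3 + i \sqrt{7}$
$s = \frac{32383}{-3 + i \sqrt{7}} \approx -6071.8 - 5354.8 i$
$\left(-8656 + 26443\right) + s = \left(-8656 + 26443\right) - \left(\frac{97149}{16} + \frac{32383 i \sqrt{7}}{16}\right) = 17787 - \left(\frac{97149}{16} + \frac{32383 i \sqrt{7}}{16}\right) = \frac{187443}{16} - \frac{32383 i \sqrt{7}}{16}$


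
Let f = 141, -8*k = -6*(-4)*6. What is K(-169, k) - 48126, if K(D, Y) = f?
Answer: -47985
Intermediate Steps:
k = -18 (k = -(-6*(-4))*6/8 = -3*6 = -⅛*144 = -18)
K(D, Y) = 141
K(-169, k) - 48126 = 141 - 48126 = -47985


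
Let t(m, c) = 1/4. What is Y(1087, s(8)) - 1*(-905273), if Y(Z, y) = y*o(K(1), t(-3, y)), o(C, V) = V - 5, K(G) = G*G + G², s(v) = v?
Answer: 905235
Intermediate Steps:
t(m, c) = ¼
K(G) = 2*G² (K(G) = G² + G² = 2*G²)
o(C, V) = -5 + V
Y(Z, y) = -19*y/4 (Y(Z, y) = y*(-5 + ¼) = y*(-19/4) = -19*y/4)
Y(1087, s(8)) - 1*(-905273) = -19/4*8 - 1*(-905273) = -38 + 905273 = 905235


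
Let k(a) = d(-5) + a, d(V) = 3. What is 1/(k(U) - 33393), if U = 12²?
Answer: -1/33246 ≈ -3.0079e-5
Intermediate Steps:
U = 144
k(a) = 3 + a
1/(k(U) - 33393) = 1/((3 + 144) - 33393) = 1/(147 - 33393) = 1/(-33246) = -1/33246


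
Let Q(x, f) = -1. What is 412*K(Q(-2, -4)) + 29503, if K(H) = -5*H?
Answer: 31563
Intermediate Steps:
412*K(Q(-2, -4)) + 29503 = 412*(-5*(-1)) + 29503 = 412*5 + 29503 = 2060 + 29503 = 31563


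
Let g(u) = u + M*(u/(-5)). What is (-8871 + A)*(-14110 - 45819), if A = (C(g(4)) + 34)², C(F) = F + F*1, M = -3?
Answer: 10009281651/25 ≈ 4.0037e+8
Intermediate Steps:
g(u) = 8*u/5 (g(u) = u - 3*u/(-5) = u - 3*u*(-1)/5 = u - (-3)*u/5 = u + 3*u/5 = 8*u/5)
C(F) = 2*F (C(F) = F + F = 2*F)
A = 54756/25 (A = (2*((8/5)*4) + 34)² = (2*(32/5) + 34)² = (64/5 + 34)² = (234/5)² = 54756/25 ≈ 2190.2)
(-8871 + A)*(-14110 - 45819) = (-8871 + 54756/25)*(-14110 - 45819) = -167019/25*(-59929) = 10009281651/25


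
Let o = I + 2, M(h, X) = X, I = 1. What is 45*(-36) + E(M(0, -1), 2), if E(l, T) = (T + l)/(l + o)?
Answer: -3239/2 ≈ -1619.5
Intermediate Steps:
o = 3 (o = 1 + 2 = 3)
E(l, T) = (T + l)/(3 + l) (E(l, T) = (T + l)/(l + 3) = (T + l)/(3 + l))
45*(-36) + E(M(0, -1), 2) = 45*(-36) + (2 - 1)/(3 - 1) = -1620 + 1/2 = -1620 + (½)*1 = -1620 + ½ = -3239/2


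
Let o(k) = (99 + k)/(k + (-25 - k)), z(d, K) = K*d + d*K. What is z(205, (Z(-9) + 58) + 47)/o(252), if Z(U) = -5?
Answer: -1025000/351 ≈ -2920.2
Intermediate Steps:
z(d, K) = 2*K*d (z(d, K) = K*d + K*d = 2*K*d)
o(k) = -99/25 - k/25 (o(k) = (99 + k)/(-25) = (99 + k)*(-1/25) = -99/25 - k/25)
z(205, (Z(-9) + 58) + 47)/o(252) = (2*((-5 + 58) + 47)*205)/(-99/25 - 1/25*252) = (2*(53 + 47)*205)/(-99/25 - 252/25) = (2*100*205)/(-351/25) = 41000*(-25/351) = -1025000/351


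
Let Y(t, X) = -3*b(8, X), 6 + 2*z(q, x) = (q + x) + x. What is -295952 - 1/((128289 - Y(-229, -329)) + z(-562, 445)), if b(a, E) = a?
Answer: -38022137249/128474 ≈ -2.9595e+5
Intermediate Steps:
z(q, x) = -3 + x + q/2 (z(q, x) = -3 + ((q + x) + x)/2 = -3 + (q + 2*x)/2 = -3 + (x + q/2) = -3 + x + q/2)
Y(t, X) = -24 (Y(t, X) = -3*8 = -24)
-295952 - 1/((128289 - Y(-229, -329)) + z(-562, 445)) = -295952 - 1/((128289 - 1*(-24)) + (-3 + 445 + (½)*(-562))) = -295952 - 1/((128289 + 24) + (-3 + 445 - 281)) = -295952 - 1/(128313 + 161) = -295952 - 1/128474 = -38022137249/128474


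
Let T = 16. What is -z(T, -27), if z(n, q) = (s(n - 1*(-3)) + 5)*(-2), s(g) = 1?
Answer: 12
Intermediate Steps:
z(n, q) = -12 (z(n, q) = (1 + 5)*(-2) = 6*(-2) = -12)
-z(T, -27) = -1*(-12) = 12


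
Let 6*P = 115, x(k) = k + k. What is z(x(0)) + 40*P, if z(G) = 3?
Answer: 2309/3 ≈ 769.67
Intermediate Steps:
x(k) = 2*k
P = 115/6 (P = (⅙)*115 = 115/6 ≈ 19.167)
z(x(0)) + 40*P = 3 + 40*(115/6) = 3 + 2300/3 = 2309/3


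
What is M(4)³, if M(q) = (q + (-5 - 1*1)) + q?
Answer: 8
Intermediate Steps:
M(q) = -6 + 2*q (M(q) = (q + (-5 - 1)) + q = (q - 6) + q = (-6 + q) + q = -6 + 2*q)
M(4)³ = (-6 + 2*4)³ = (-6 + 8)³ = 2³ = 8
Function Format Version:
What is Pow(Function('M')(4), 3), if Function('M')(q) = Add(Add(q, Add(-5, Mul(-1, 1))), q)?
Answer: 8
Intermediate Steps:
Function('M')(q) = Add(-6, Mul(2, q)) (Function('M')(q) = Add(Add(q, Add(-5, -1)), q) = Add(Add(q, -6), q) = Add(Add(-6, q), q) = Add(-6, Mul(2, q)))
Pow(Function('M')(4), 3) = Pow(Add(-6, Mul(2, 4)), 3) = Pow(Add(-6, 8), 3) = Pow(2, 3) = 8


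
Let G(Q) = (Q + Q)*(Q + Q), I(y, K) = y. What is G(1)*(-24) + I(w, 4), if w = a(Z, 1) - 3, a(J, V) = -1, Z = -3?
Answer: -100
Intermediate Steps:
w = -4 (w = -1 - 3 = -4)
G(Q) = 4*Q² (G(Q) = (2*Q)*(2*Q) = 4*Q²)
G(1)*(-24) + I(w, 4) = (4*1²)*(-24) - 4 = (4*1)*(-24) - 4 = 4*(-24) - 4 = -96 - 4 = -100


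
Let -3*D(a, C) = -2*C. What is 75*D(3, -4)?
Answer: -200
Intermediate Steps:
D(a, C) = 2*C/3 (D(a, C) = -(-2)*C/3 = 2*C/3)
75*D(3, -4) = 75*((2/3)*(-4)) = 75*(-8/3) = -200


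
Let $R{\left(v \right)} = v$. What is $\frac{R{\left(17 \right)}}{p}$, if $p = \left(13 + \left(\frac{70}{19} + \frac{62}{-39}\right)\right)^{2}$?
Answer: $\frac{9334377}{125104225} \approx 0.074613$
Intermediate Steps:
$p = \frac{125104225}{549081}$ ($p = \left(13 + \left(70 \cdot \frac{1}{19} + 62 \left(- \frac{1}{39}\right)\right)\right)^{2} = \left(13 + \left(\frac{70}{19} - \frac{62}{39}\right)\right)^{2} = \left(13 + \frac{1552}{741}\right)^{2} = \left(\frac{11185}{741}\right)^{2} = \frac{125104225}{549081} \approx 227.84$)
$\frac{R{\left(17 \right)}}{p} = \frac{17}{\frac{125104225}{549081}} = 17 \cdot \frac{549081}{125104225} = \frac{9334377}{125104225}$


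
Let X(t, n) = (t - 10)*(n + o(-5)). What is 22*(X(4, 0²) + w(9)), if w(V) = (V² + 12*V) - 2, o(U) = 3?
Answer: 3718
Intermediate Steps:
w(V) = -2 + V² + 12*V
X(t, n) = (-10 + t)*(3 + n) (X(t, n) = (t - 10)*(n + 3) = (-10 + t)*(3 + n))
22*(X(4, 0²) + w(9)) = 22*((-30 - 10*0² + 3*4 + 0²*4) + (-2 + 9² + 12*9)) = 22*((-30 - 10*0 + 12 + 0*4) + (-2 + 81 + 108)) = 22*((-30 + 0 + 12 + 0) + 187) = 22*(-18 + 187) = 22*169 = 3718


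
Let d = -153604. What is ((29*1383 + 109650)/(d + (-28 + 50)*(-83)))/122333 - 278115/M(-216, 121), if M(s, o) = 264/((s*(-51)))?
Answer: -73553210151187469/6338072730 ≈ -1.1605e+7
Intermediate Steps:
M(s, o) = -88/(17*s) (M(s, o) = 264/((-51*s)) = 264*(-1/(51*s)) = -88/(17*s))
((29*1383 + 109650)/(d + (-28 + 50)*(-83)))/122333 - 278115/M(-216, 121) = ((29*1383 + 109650)/(-153604 + (-28 + 50)*(-83)))/122333 - 278115/((-88/17/(-216))) = ((40107 + 109650)/(-153604 + 22*(-83)))*(1/122333) - 278115/((-88/17*(-1/216))) = (149757/(-153604 - 1826))*(1/122333) - 278115/11/459 = (149757/(-155430))*(1/122333) - 278115*459/11 = (149757*(-1/155430))*(1/122333) - 127654785/11 = -49919/51810*1/122333 - 127654785/11 = -49919/6338072730 - 127654785/11 = -73553210151187469/6338072730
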